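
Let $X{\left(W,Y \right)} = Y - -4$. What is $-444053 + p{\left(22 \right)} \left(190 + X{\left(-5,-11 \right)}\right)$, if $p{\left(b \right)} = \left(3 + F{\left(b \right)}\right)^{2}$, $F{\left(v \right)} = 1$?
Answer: $-441125$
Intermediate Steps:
$X{\left(W,Y \right)} = 4 + Y$ ($X{\left(W,Y \right)} = Y + 4 = 4 + Y$)
$p{\left(b \right)} = 16$ ($p{\left(b \right)} = \left(3 + 1\right)^{2} = 4^{2} = 16$)
$-444053 + p{\left(22 \right)} \left(190 + X{\left(-5,-11 \right)}\right) = -444053 + 16 \left(190 + \left(4 - 11\right)\right) = -444053 + 16 \left(190 - 7\right) = -444053 + 16 \cdot 183 = -444053 + 2928 = -441125$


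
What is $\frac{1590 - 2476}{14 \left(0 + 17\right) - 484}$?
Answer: $\frac{443}{123} \approx 3.6016$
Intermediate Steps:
$\frac{1590 - 2476}{14 \left(0 + 17\right) - 484} = - \frac{886}{14 \cdot 17 - 484} = - \frac{886}{238 - 484} = - \frac{886}{-246} = \left(-886\right) \left(- \frac{1}{246}\right) = \frac{443}{123}$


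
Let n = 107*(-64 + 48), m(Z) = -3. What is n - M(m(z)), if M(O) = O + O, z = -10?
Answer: -1706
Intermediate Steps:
n = -1712 (n = 107*(-16) = -1712)
M(O) = 2*O
n - M(m(z)) = -1712 - 2*(-3) = -1712 - 1*(-6) = -1712 + 6 = -1706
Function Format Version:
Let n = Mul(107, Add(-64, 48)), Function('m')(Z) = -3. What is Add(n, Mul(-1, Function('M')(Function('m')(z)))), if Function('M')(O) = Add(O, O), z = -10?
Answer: -1706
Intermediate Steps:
n = -1712 (n = Mul(107, -16) = -1712)
Function('M')(O) = Mul(2, O)
Add(n, Mul(-1, Function('M')(Function('m')(z)))) = Add(-1712, Mul(-1, Mul(2, -3))) = Add(-1712, Mul(-1, -6)) = Add(-1712, 6) = -1706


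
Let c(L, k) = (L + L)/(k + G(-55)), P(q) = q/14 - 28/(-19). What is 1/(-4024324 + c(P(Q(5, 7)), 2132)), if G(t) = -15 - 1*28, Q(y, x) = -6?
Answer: -277837/1118106106910 ≈ -2.4849e-7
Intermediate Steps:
P(q) = 28/19 + q/14 (P(q) = q*(1/14) - 28*(-1/19) = q/14 + 28/19 = 28/19 + q/14)
G(t) = -43 (G(t) = -15 - 28 = -43)
c(L, k) = 2*L/(-43 + k) (c(L, k) = (L + L)/(k - 43) = (2*L)/(-43 + k) = 2*L/(-43 + k))
1/(-4024324 + c(P(Q(5, 7)), 2132)) = 1/(-4024324 + 2*(28/19 + (1/14)*(-6))/(-43 + 2132)) = 1/(-4024324 + 2*(28/19 - 3/7)/2089) = 1/(-4024324 + 2*(139/133)*(1/2089)) = 1/(-4024324 + 278/277837) = 1/(-1118106106910/277837) = -277837/1118106106910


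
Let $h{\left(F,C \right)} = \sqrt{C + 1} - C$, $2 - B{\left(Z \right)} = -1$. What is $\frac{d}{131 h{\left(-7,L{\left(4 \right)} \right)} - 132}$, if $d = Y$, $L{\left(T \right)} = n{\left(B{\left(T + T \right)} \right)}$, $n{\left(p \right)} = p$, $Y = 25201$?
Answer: $- \frac{25201}{263} \approx -95.821$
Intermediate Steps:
$B{\left(Z \right)} = 3$ ($B{\left(Z \right)} = 2 - -1 = 2 + 1 = 3$)
$L{\left(T \right)} = 3$
$h{\left(F,C \right)} = \sqrt{1 + C} - C$
$d = 25201$
$\frac{d}{131 h{\left(-7,L{\left(4 \right)} \right)} - 132} = \frac{25201}{131 \left(\sqrt{1 + 3} - 3\right) - 132} = \frac{25201}{131 \left(\sqrt{4} - 3\right) - 132} = \frac{25201}{131 \left(2 - 3\right) - 132} = \frac{25201}{131 \left(-1\right) - 132} = \frac{25201}{-131 - 132} = \frac{25201}{-263} = 25201 \left(- \frac{1}{263}\right) = - \frac{25201}{263}$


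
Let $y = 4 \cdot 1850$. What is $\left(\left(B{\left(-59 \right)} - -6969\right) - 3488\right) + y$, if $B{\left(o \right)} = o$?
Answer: $10822$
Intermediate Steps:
$y = 7400$
$\left(\left(B{\left(-59 \right)} - -6969\right) - 3488\right) + y = \left(\left(-59 - -6969\right) - 3488\right) + 7400 = \left(\left(-59 + 6969\right) - 3488\right) + 7400 = \left(6910 - 3488\right) + 7400 = 3422 + 7400 = 10822$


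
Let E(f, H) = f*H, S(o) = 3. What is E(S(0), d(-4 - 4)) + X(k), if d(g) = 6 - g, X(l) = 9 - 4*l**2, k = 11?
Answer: -433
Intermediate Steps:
X(l) = 9 - 4*l**2
E(f, H) = H*f
E(S(0), d(-4 - 4)) + X(k) = (6 - (-4 - 4))*3 + (9 - 4*11**2) = (6 - 1*(-8))*3 + (9 - 4*121) = (6 + 8)*3 + (9 - 484) = 14*3 - 475 = 42 - 475 = -433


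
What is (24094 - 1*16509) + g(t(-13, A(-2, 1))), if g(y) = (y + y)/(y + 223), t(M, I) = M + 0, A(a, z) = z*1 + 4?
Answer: 796412/105 ≈ 7584.9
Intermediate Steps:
A(a, z) = 4 + z (A(a, z) = z + 4 = 4 + z)
t(M, I) = M
g(y) = 2*y/(223 + y) (g(y) = (2*y)/(223 + y) = 2*y/(223 + y))
(24094 - 1*16509) + g(t(-13, A(-2, 1))) = (24094 - 1*16509) + 2*(-13)/(223 - 13) = (24094 - 16509) + 2*(-13)/210 = 7585 + 2*(-13)*(1/210) = 7585 - 13/105 = 796412/105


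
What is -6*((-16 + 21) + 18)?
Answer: -138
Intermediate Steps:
-6*((-16 + 21) + 18) = -6*(5 + 18) = -6*23 = -138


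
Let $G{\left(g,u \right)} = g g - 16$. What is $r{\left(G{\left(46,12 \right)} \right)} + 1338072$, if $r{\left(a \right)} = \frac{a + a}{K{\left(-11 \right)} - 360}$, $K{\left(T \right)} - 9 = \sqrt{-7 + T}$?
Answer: $\frac{18319379952}{13691} - \frac{1400 i \sqrt{2}}{13691} \approx 1.3381 \cdot 10^{6} - 0.14461 i$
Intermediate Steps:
$K{\left(T \right)} = 9 + \sqrt{-7 + T}$
$G{\left(g,u \right)} = -16 + g^{2}$ ($G{\left(g,u \right)} = g^{2} - 16 = -16 + g^{2}$)
$r{\left(a \right)} = \frac{2 a}{-351 + 3 i \sqrt{2}}$ ($r{\left(a \right)} = \frac{a + a}{\left(9 + \sqrt{-7 - 11}\right) - 360} = \frac{2 a}{\left(9 + \sqrt{-18}\right) - 360} = \frac{2 a}{\left(9 + 3 i \sqrt{2}\right) - 360} = \frac{2 a}{-351 + 3 i \sqrt{2}}$)
$r{\left(G{\left(46,12 \right)} \right)} + 1338072 = \left(- \frac{78 \left(-16 + 46^{2}\right)}{13691} - \frac{2 i \left(-16 + 46^{2}\right) \sqrt{2}}{41073}\right) + 1338072 = \left(- \frac{78 \left(-16 + 2116\right)}{13691} - \frac{2 i \left(-16 + 2116\right) \sqrt{2}}{41073}\right) + 1338072 = \left(\left(- \frac{78}{13691}\right) 2100 - \frac{2}{41073} i 2100 \sqrt{2}\right) + 1338072 = \left(- \frac{163800}{13691} - \frac{1400 i \sqrt{2}}{13691}\right) + 1338072 = \frac{18319379952}{13691} - \frac{1400 i \sqrt{2}}{13691}$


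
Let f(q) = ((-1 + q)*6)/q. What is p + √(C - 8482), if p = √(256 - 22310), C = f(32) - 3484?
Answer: I*(√22054 + √191363/4) ≈ 257.87*I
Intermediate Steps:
f(q) = (-6 + 6*q)/q
C = -55651/16 (C = (6 - 6/32) - 3484 = (6 - 6*1/32) - 3484 = (6 - 3/16) - 3484 = 93/16 - 3484 = -55651/16 ≈ -3478.2)
p = I*√22054 (p = √(-22054) = I*√22054 ≈ 148.51*I)
p + √(C - 8482) = I*√22054 + √(-55651/16 - 8482) = I*√22054 + √(-191363/16) = I*√22054 + I*√191363/4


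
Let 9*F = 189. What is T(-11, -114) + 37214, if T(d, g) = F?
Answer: 37235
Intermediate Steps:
F = 21 (F = (⅑)*189 = 21)
T(d, g) = 21
T(-11, -114) + 37214 = 21 + 37214 = 37235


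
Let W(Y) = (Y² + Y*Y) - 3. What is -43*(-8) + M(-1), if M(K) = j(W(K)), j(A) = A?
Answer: 343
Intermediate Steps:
W(Y) = -3 + 2*Y² (W(Y) = (Y² + Y²) - 3 = 2*Y² - 3 = -3 + 2*Y²)
M(K) = -3 + 2*K²
-43*(-8) + M(-1) = -43*(-8) + (-3 + 2*(-1)²) = 344 + (-3 + 2*1) = 344 + (-3 + 2) = 344 - 1 = 343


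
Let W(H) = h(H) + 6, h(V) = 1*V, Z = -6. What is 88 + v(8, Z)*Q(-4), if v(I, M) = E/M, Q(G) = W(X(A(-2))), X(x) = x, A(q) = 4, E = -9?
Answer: 103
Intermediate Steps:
h(V) = V
W(H) = 6 + H (W(H) = H + 6 = 6 + H)
Q(G) = 10 (Q(G) = 6 + 4 = 10)
v(I, M) = -9/M
88 + v(8, Z)*Q(-4) = 88 - 9/(-6)*10 = 88 - 9*(-⅙)*10 = 88 + (3/2)*10 = 88 + 15 = 103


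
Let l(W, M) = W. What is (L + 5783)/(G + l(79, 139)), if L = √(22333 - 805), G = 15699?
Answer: 5783/15778 + 3*√598/7889 ≈ 0.37582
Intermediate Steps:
L = 6*√598 (L = √21528 = 6*√598 ≈ 146.72)
(L + 5783)/(G + l(79, 139)) = (6*√598 + 5783)/(15699 + 79) = (5783 + 6*√598)/15778 = (5783 + 6*√598)*(1/15778) = 5783/15778 + 3*√598/7889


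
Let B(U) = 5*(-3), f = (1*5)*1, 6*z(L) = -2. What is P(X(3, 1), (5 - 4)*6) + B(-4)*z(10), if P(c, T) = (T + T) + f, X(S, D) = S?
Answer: 22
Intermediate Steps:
z(L) = -1/3 (z(L) = (1/6)*(-2) = -1/3)
f = 5 (f = 5*1 = 5)
B(U) = -15
P(c, T) = 5 + 2*T (P(c, T) = (T + T) + 5 = 2*T + 5 = 5 + 2*T)
P(X(3, 1), (5 - 4)*6) + B(-4)*z(10) = (5 + 2*((5 - 4)*6)) - 15*(-1/3) = (5 + 2*(1*6)) + 5 = (5 + 2*6) + 5 = (5 + 12) + 5 = 17 + 5 = 22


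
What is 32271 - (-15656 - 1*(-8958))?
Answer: 38969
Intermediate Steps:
32271 - (-15656 - 1*(-8958)) = 32271 - (-15656 + 8958) = 32271 - 1*(-6698) = 32271 + 6698 = 38969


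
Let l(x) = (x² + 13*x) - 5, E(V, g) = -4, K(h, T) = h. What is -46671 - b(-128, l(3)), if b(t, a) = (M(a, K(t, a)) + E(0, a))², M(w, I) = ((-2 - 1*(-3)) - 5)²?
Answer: -46815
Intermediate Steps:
M(w, I) = 16 (M(w, I) = ((-2 + 3) - 5)² = (1 - 5)² = (-4)² = 16)
l(x) = -5 + x² + 13*x
b(t, a) = 144 (b(t, a) = (16 - 4)² = 12² = 144)
-46671 - b(-128, l(3)) = -46671 - 1*144 = -46671 - 144 = -46815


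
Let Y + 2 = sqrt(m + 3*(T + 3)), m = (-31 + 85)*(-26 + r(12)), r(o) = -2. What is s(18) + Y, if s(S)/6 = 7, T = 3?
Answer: 40 + 3*I*sqrt(166) ≈ 40.0 + 38.652*I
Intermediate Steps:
s(S) = 42 (s(S) = 6*7 = 42)
m = -1512 (m = (-31 + 85)*(-26 - 2) = 54*(-28) = -1512)
Y = -2 + 3*I*sqrt(166) (Y = -2 + sqrt(-1512 + 3*(3 + 3)) = -2 + sqrt(-1512 + 3*6) = -2 + sqrt(-1512 + 18) = -2 + sqrt(-1494) = -2 + 3*I*sqrt(166) ≈ -2.0 + 38.652*I)
s(18) + Y = 42 + (-2 + 3*I*sqrt(166)) = 40 + 3*I*sqrt(166)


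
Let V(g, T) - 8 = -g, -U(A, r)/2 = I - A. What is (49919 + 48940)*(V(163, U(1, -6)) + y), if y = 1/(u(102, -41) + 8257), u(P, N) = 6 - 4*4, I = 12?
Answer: -42123292652/2749 ≈ -1.5323e+7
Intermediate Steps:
u(P, N) = -10 (u(P, N) = 6 - 16 = -10)
U(A, r) = -24 + 2*A (U(A, r) = -2*(12 - A) = -24 + 2*A)
y = 1/8247 (y = 1/(-10 + 8257) = 1/8247 ≈ 0.00012126)
V(g, T) = 8 - g
(49919 + 48940)*(V(163, U(1, -6)) + y) = (49919 + 48940)*((8 - 1*163) + 1/8247) = 98859*((8 - 163) + 1/8247) = 98859*(-155 + 1/8247) = 98859*(-1278284/8247) = -42123292652/2749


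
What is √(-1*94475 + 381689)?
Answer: √287214 ≈ 535.92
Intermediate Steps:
√(-1*94475 + 381689) = √(-94475 + 381689) = √287214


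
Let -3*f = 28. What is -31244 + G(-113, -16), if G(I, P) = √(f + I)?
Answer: -31244 + I*√1101/3 ≈ -31244.0 + 11.06*I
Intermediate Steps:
f = -28/3 (f = -⅓*28 = -28/3 ≈ -9.3333)
G(I, P) = √(-28/3 + I)
-31244 + G(-113, -16) = -31244 + √(-84 + 9*(-113))/3 = -31244 + √(-84 - 1017)/3 = -31244 + √(-1101)/3 = -31244 + (I*√1101)/3 = -31244 + I*√1101/3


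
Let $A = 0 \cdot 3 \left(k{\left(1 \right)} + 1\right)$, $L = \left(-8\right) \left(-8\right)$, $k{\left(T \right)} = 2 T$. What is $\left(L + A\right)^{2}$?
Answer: $4096$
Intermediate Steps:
$L = 64$
$A = 0$ ($A = 0 \cdot 3 \left(2 \cdot 1 + 1\right) = 0 \left(2 + 1\right) = 0 \cdot 3 = 0$)
$\left(L + A\right)^{2} = \left(64 + 0\right)^{2} = 64^{2} = 4096$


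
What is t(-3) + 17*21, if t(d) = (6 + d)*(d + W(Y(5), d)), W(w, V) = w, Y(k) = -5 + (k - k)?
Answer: 333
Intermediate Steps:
Y(k) = -5 (Y(k) = -5 + 0 = -5)
t(d) = (-5 + d)*(6 + d) (t(d) = (6 + d)*(d - 5) = (6 + d)*(-5 + d) = (-5 + d)*(6 + d))
t(-3) + 17*21 = (-30 - 3 + (-3)²) + 17*21 = (-30 - 3 + 9) + 357 = -24 + 357 = 333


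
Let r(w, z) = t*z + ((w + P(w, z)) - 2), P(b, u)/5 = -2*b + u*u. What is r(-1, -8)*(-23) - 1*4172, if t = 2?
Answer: -11325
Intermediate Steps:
P(b, u) = -10*b + 5*u**2 (P(b, u) = 5*(-2*b + u*u) = 5*(-2*b + u**2) = 5*(u**2 - 2*b) = -10*b + 5*u**2)
r(w, z) = -2 - 9*w + 2*z + 5*z**2 (r(w, z) = 2*z + ((w + (-10*w + 5*z**2)) - 2) = 2*z + ((-9*w + 5*z**2) - 2) = 2*z + (-2 - 9*w + 5*z**2) = -2 - 9*w + 2*z + 5*z**2)
r(-1, -8)*(-23) - 1*4172 = (-2 - 9*(-1) + 2*(-8) + 5*(-8)**2)*(-23) - 1*4172 = (-2 + 9 - 16 + 5*64)*(-23) - 4172 = (-2 + 9 - 16 + 320)*(-23) - 4172 = 311*(-23) - 4172 = -7153 - 4172 = -11325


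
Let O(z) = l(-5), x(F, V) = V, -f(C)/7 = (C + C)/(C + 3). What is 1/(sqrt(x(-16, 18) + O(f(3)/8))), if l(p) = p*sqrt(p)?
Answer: 1/sqrt(18 - 5*I*sqrt(5)) ≈ 0.2089 + 0.059598*I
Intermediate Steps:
f(C) = -14*C/(3 + C) (f(C) = -7*(C + C)/(C + 3) = -7*2*C/(3 + C) = -14*C/(3 + C))
l(p) = p**(3/2)
O(z) = -5*I*sqrt(5) (O(z) = (-5)**(3/2) = -5*I*sqrt(5))
1/(sqrt(x(-16, 18) + O(f(3)/8))) = 1/(sqrt(18 - 5*I*sqrt(5))) = 1/sqrt(18 - 5*I*sqrt(5))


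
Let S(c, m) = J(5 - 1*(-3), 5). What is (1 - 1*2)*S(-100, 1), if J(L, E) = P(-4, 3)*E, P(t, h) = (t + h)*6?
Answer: 30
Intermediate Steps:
P(t, h) = 6*h + 6*t (P(t, h) = (h + t)*6 = 6*h + 6*t)
J(L, E) = -6*E (J(L, E) = (6*3 + 6*(-4))*E = (18 - 24)*E = -6*E)
S(c, m) = -30 (S(c, m) = -6*5 = -30)
(1 - 1*2)*S(-100, 1) = (1 - 1*2)*(-30) = (1 - 2)*(-30) = -1*(-30) = 30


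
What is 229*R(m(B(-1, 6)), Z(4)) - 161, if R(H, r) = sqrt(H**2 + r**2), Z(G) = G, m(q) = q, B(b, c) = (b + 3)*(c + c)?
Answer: -161 + 916*sqrt(37) ≈ 5410.8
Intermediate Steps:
B(b, c) = 2*c*(3 + b) (B(b, c) = (3 + b)*(2*c) = 2*c*(3 + b))
229*R(m(B(-1, 6)), Z(4)) - 161 = 229*sqrt((2*6*(3 - 1))**2 + 4**2) - 161 = 229*sqrt((2*6*2)**2 + 16) - 161 = 229*sqrt(24**2 + 16) - 161 = 229*sqrt(576 + 16) - 161 = 229*sqrt(592) - 161 = 229*(4*sqrt(37)) - 161 = 916*sqrt(37) - 161 = -161 + 916*sqrt(37)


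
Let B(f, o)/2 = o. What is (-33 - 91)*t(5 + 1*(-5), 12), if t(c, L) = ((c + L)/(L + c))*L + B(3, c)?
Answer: -1488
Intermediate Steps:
B(f, o) = 2*o
t(c, L) = L + 2*c (t(c, L) = ((c + L)/(L + c))*L + 2*c = ((L + c)/(L + c))*L + 2*c = 1*L + 2*c = L + 2*c)
(-33 - 91)*t(5 + 1*(-5), 12) = (-33 - 91)*(12 + 2*(5 + 1*(-5))) = -124*(12 + 2*(5 - 5)) = -124*(12 + 2*0) = -124*(12 + 0) = -124*12 = -1488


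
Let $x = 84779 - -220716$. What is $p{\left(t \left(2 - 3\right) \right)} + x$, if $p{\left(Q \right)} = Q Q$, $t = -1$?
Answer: $305496$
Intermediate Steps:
$p{\left(Q \right)} = Q^{2}$
$x = 305495$ ($x = 84779 + 220716 = 305495$)
$p{\left(t \left(2 - 3\right) \right)} + x = \left(- (2 - 3)\right)^{2} + 305495 = \left(\left(-1\right) \left(-1\right)\right)^{2} + 305495 = 1^{2} + 305495 = 1 + 305495 = 305496$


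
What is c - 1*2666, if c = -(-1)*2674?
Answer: 8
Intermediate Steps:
c = 2674 (c = -1*(-2674) = 2674)
c - 1*2666 = 2674 - 1*2666 = 2674 - 2666 = 8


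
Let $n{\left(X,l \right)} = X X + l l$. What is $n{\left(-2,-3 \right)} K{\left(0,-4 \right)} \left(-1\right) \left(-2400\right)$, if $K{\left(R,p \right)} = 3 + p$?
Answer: $-31200$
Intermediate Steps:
$n{\left(X,l \right)} = X^{2} + l^{2}$
$n{\left(-2,-3 \right)} K{\left(0,-4 \right)} \left(-1\right) \left(-2400\right) = \left(\left(-2\right)^{2} + \left(-3\right)^{2}\right) \left(3 - 4\right) \left(-1\right) \left(-2400\right) = \left(4 + 9\right) \left(-1\right) \left(-1\right) \left(-2400\right) = 13 \left(-1\right) \left(-1\right) \left(-2400\right) = \left(-13\right) \left(-1\right) \left(-2400\right) = 13 \left(-2400\right) = -31200$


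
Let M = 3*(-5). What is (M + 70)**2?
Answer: 3025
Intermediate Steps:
M = -15
(M + 70)**2 = (-15 + 70)**2 = 55**2 = 3025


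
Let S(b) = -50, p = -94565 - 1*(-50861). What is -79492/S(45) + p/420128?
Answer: 2087164361/1312900 ≈ 1589.7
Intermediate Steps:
p = -43704 (p = -94565 + 50861 = -43704)
-79492/S(45) + p/420128 = -79492/(-50) - 43704/420128 = -79492*(-1/50) - 43704*1/420128 = 39746/25 - 5463/52516 = 2087164361/1312900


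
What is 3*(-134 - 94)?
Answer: -684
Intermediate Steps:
3*(-134 - 94) = 3*(-228) = -684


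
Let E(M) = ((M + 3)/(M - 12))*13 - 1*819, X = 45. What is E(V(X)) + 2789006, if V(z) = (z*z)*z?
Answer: 84680422265/30371 ≈ 2.7882e+6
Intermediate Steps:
V(z) = z³ (V(z) = z²*z = z³)
E(M) = -819 + 13*(3 + M)/(-12 + M) (E(M) = ((3 + M)/(-12 + M))*13 - 819 = 13*(3 + M)/(-12 + M) - 819 = -819 + 13*(3 + M)/(-12 + M))
E(V(X)) + 2789006 = 13*(759 - 62*45³)/(-12 + 45³) + 2789006 = 13*(759 - 62*91125)/(-12 + 91125) + 2789006 = 13*(759 - 5649750)/91113 + 2789006 = 13*(1/91113)*(-5648991) + 2789006 = -24478961/30371 + 2789006 = 84680422265/30371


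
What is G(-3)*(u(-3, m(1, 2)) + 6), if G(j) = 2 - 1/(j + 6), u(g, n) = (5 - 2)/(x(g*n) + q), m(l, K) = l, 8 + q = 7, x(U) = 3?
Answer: 25/2 ≈ 12.500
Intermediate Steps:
q = -1 (q = -8 + 7 = -1)
u(g, n) = 3/2 (u(g, n) = (5 - 2)/(3 - 1) = 3/2)
G(j) = 2 - 1/(6 + j)
G(-3)*(u(-3, m(1, 2)) + 6) = ((11 + 2*(-3))/(6 - 3))*(3/2 + 6) = ((11 - 6)/3)*(15/2) = ((⅓)*5)*(15/2) = (5/3)*(15/2) = 25/2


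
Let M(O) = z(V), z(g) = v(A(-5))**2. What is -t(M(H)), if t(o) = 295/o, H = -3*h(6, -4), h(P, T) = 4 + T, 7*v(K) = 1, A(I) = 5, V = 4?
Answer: -14455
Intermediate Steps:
v(K) = 1/7 (v(K) = (1/7)*1 = 1/7)
z(g) = 1/49 (z(g) = (1/7)**2 = 1/49)
H = 0 (H = -3*(4 - 4) = -3*0 = 0)
M(O) = 1/49
-t(M(H)) = -295/1/49 = -295*49 = -1*14455 = -14455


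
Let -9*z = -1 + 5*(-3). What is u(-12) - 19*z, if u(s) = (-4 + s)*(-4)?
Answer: 272/9 ≈ 30.222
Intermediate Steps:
u(s) = 16 - 4*s
z = 16/9 (z = -(-1 + 5*(-3))/9 = -(-1 - 15)/9 = -1/9*(-16) = 16/9 ≈ 1.7778)
u(-12) - 19*z = (16 - 4*(-12)) - 19*16/9 = (16 + 48) - 304/9 = 64 - 304/9 = 272/9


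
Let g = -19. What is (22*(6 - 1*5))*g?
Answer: -418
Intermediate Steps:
(22*(6 - 1*5))*g = (22*(6 - 1*5))*(-19) = (22*(6 - 5))*(-19) = (22*1)*(-19) = 22*(-19) = -418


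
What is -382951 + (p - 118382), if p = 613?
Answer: -500720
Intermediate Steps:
-382951 + (p - 118382) = -382951 + (613 - 118382) = -382951 - 117769 = -500720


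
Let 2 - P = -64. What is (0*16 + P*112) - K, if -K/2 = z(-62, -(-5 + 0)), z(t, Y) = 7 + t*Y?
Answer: 6786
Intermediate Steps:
P = 66 (P = 2 - 1*(-64) = 2 + 64 = 66)
z(t, Y) = 7 + Y*t
K = 606 (K = -2*(7 - (-5 + 0)*(-62)) = -2*(7 - 1*(-5)*(-62)) = -2*(7 + 5*(-62)) = -2*(7 - 310) = -2*(-303) = 606)
(0*16 + P*112) - K = (0*16 + 66*112) - 1*606 = (0 + 7392) - 606 = 7392 - 606 = 6786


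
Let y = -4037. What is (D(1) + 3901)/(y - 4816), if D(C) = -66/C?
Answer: -295/681 ≈ -0.43319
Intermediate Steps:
(D(1) + 3901)/(y - 4816) = (-66/1 + 3901)/(-4037 - 4816) = (-66*1 + 3901)/(-8853) = (-66 + 3901)*(-1/8853) = 3835*(-1/8853) = -295/681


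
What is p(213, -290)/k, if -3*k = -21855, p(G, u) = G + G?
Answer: 426/7285 ≈ 0.058476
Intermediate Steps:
p(G, u) = 2*G
k = 7285 (k = -⅓*(-21855) = 7285)
p(213, -290)/k = (2*213)/7285 = 426*(1/7285) = 426/7285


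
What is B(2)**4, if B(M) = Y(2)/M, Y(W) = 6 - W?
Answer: 16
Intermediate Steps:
B(M) = 4/M (B(M) = (6 - 1*2)/M = (6 - 2)/M = 4/M)
B(2)**4 = (4/2)**4 = (4*(1/2))**4 = 2**4 = 16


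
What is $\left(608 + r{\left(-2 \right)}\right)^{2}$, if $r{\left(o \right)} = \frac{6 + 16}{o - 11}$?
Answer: $\frac{62125924}{169} \approx 3.6761 \cdot 10^{5}$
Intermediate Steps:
$r{\left(o \right)} = \frac{22}{-11 + o}$
$\left(608 + r{\left(-2 \right)}\right)^{2} = \left(608 + \frac{22}{-11 - 2}\right)^{2} = \left(608 + \frac{22}{-13}\right)^{2} = \left(608 + 22 \left(- \frac{1}{13}\right)\right)^{2} = \left(608 - \frac{22}{13}\right)^{2} = \left(\frac{7882}{13}\right)^{2} = \frac{62125924}{169}$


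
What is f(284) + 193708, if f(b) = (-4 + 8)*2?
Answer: 193716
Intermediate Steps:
f(b) = 8 (f(b) = 4*2 = 8)
f(284) + 193708 = 8 + 193708 = 193716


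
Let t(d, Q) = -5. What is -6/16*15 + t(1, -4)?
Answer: -85/8 ≈ -10.625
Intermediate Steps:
-6/16*15 + t(1, -4) = -6/16*15 - 5 = -6*1/16*15 - 5 = -3/8*15 - 5 = -45/8 - 5 = -85/8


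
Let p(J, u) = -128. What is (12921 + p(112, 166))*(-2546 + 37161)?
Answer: 442829695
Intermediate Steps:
(12921 + p(112, 166))*(-2546 + 37161) = (12921 - 128)*(-2546 + 37161) = 12793*34615 = 442829695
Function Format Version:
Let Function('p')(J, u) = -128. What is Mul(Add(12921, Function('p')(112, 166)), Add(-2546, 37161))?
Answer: 442829695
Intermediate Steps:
Mul(Add(12921, Function('p')(112, 166)), Add(-2546, 37161)) = Mul(Add(12921, -128), Add(-2546, 37161)) = Mul(12793, 34615) = 442829695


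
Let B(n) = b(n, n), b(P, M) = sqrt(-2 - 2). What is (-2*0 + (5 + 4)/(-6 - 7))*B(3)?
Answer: -18*I/13 ≈ -1.3846*I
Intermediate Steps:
b(P, M) = 2*I (b(P, M) = sqrt(-4) = 2*I)
B(n) = 2*I
(-2*0 + (5 + 4)/(-6 - 7))*B(3) = (-2*0 + (5 + 4)/(-6 - 7))*(2*I) = (0 + 9/(-13))*(2*I) = (0 + 9*(-1/13))*(2*I) = (0 - 9/13)*(2*I) = -18*I/13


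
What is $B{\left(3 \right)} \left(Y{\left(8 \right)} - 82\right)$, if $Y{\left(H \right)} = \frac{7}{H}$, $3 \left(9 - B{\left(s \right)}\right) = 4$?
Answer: $- \frac{14927}{24} \approx -621.96$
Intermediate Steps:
$B{\left(s \right)} = \frac{23}{3}$ ($B{\left(s \right)} = 9 - \frac{4}{3} = \frac{23}{3}$)
$B{\left(3 \right)} \left(Y{\left(8 \right)} - 82\right) = \frac{23 \left(\frac{7}{8} - 82\right)}{3} = \frac{23}{3} \left(- \frac{649}{8}\right) = - \frac{14927}{24}$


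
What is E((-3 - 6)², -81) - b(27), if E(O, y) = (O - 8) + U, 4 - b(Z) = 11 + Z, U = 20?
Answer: 127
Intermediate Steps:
b(Z) = -7 - Z (b(Z) = 4 - (11 + Z) = 4 + (-11 - Z) = -7 - Z)
E(O, y) = 12 + O (E(O, y) = (O - 8) + 20 = (-8 + O) + 20 = 12 + O)
E((-3 - 6)², -81) - b(27) = (12 + (-3 - 6)²) - (-7 - 1*27) = (12 + (-9)²) - (-7 - 27) = (12 + 81) - 1*(-34) = 93 + 34 = 127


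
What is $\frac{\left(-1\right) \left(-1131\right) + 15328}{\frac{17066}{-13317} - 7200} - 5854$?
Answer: $- \frac{24418028629}{4169542} \approx -5856.3$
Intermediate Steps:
$\frac{\left(-1\right) \left(-1131\right) + 15328}{\frac{17066}{-13317} - 7200} - 5854 = \frac{1131 + 15328}{17066 \left(- \frac{1}{13317}\right) - 7200} - 5854 = \frac{16459}{- \frac{742}{579} - 7200} - 5854 = \frac{16459}{- \frac{4169542}{579}} - 5854 = 16459 \left(- \frac{579}{4169542}\right) - 5854 = - \frac{9529761}{4169542} - 5854 = - \frac{24418028629}{4169542}$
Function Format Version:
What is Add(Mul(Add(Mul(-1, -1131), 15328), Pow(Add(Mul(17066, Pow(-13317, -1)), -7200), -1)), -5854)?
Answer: Rational(-24418028629, 4169542) ≈ -5856.3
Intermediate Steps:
Add(Mul(Add(Mul(-1, -1131), 15328), Pow(Add(Mul(17066, Pow(-13317, -1)), -7200), -1)), -5854) = Add(Mul(Add(1131, 15328), Pow(Add(Mul(17066, Rational(-1, 13317)), -7200), -1)), -5854) = Add(Mul(16459, Pow(Add(Rational(-742, 579), -7200), -1)), -5854) = Add(Mul(16459, Pow(Rational(-4169542, 579), -1)), -5854) = Add(Mul(16459, Rational(-579, 4169542)), -5854) = Add(Rational(-9529761, 4169542), -5854) = Rational(-24418028629, 4169542)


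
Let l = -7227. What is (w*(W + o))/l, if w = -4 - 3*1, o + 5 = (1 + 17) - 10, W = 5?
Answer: 56/7227 ≈ 0.0077487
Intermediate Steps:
o = 3 (o = -5 + ((1 + 17) - 10) = -5 + (18 - 10) = -5 + 8 = 3)
w = -7 (w = -4 - 3 = -7)
(w*(W + o))/l = -7*(5 + 3)/(-7227) = -7*8*(-1/7227) = -56*(-1/7227) = 56/7227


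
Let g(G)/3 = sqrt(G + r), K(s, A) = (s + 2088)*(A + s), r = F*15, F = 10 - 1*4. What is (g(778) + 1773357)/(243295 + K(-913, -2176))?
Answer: -591119/1128760 - sqrt(217)/564380 ≈ -0.52372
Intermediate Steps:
F = 6 (F = 10 - 4 = 6)
r = 90 (r = 6*15 = 90)
K(s, A) = (2088 + s)*(A + s)
g(G) = 3*sqrt(90 + G) (g(G) = 3*sqrt(G + 90) = 3*sqrt(90 + G))
(g(778) + 1773357)/(243295 + K(-913, -2176)) = (3*sqrt(90 + 778) + 1773357)/(243295 + ((-913)**2 + 2088*(-2176) + 2088*(-913) - 2176*(-913))) = (3*sqrt(868) + 1773357)/(243295 + (833569 - 4543488 - 1906344 + 1986688)) = (3*(2*sqrt(217)) + 1773357)/(243295 - 3629575) = (6*sqrt(217) + 1773357)/(-3386280) = (1773357 + 6*sqrt(217))*(-1/3386280) = -591119/1128760 - sqrt(217)/564380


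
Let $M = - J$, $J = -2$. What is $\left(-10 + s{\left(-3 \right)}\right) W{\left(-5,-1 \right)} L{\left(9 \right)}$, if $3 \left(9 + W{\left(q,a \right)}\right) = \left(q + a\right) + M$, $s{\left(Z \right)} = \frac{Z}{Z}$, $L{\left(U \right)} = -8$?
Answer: $-744$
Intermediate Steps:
$s{\left(Z \right)} = 1$
$M = 2$ ($M = \left(-1\right) \left(-2\right) = 2$)
$W{\left(q,a \right)} = - \frac{25}{3} + \frac{a}{3} + \frac{q}{3}$ ($W{\left(q,a \right)} = -9 + \frac{\left(q + a\right) + 2}{3} = -9 + \frac{\left(a + q\right) + 2}{3} = -9 + \frac{2 + a + q}{3} = -9 + \left(\frac{2}{3} + \frac{a}{3} + \frac{q}{3}\right) = - \frac{25}{3} + \frac{a}{3} + \frac{q}{3}$)
$\left(-10 + s{\left(-3 \right)}\right) W{\left(-5,-1 \right)} L{\left(9 \right)} = \left(-10 + 1\right) \left(- \frac{25}{3} + \frac{1}{3} \left(-1\right) + \frac{1}{3} \left(-5\right)\right) \left(-8\right) = - 9 \left(- \frac{25}{3} - \frac{1}{3} - \frac{5}{3}\right) \left(-8\right) = \left(-9\right) \left(- \frac{31}{3}\right) \left(-8\right) = 93 \left(-8\right) = -744$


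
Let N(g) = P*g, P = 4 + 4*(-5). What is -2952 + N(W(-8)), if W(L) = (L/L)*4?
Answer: -3016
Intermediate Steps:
W(L) = 4 (W(L) = 1*4 = 4)
P = -16 (P = 4 - 20 = -16)
N(g) = -16*g
-2952 + N(W(-8)) = -2952 - 16*4 = -2952 - 64 = -3016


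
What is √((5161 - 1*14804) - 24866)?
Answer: I*√34509 ≈ 185.77*I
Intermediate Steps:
√((5161 - 1*14804) - 24866) = √((5161 - 14804) - 24866) = √(-9643 - 24866) = √(-34509) = I*√34509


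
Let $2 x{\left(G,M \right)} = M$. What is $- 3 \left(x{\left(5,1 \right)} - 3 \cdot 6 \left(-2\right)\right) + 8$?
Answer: $- \frac{203}{2} \approx -101.5$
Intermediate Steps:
$x{\left(G,M \right)} = \frac{M}{2}$
$- 3 \left(x{\left(5,1 \right)} - 3 \cdot 6 \left(-2\right)\right) + 8 = - 3 \left(\frac{1}{2} \cdot 1 - 3 \cdot 6 \left(-2\right)\right) + 8 = - 3 \left(\frac{1}{2} - -36\right) + 8 = - 3 \left(\frac{1}{2} + 36\right) + 8 = \left(-3\right) \frac{73}{2} + 8 = - \frac{219}{2} + 8 = - \frac{203}{2}$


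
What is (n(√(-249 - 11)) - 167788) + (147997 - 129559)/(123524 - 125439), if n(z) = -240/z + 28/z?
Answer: -321332458/1915 + 106*I*√65/65 ≈ -1.678e+5 + 13.148*I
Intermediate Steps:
n(z) = -212/z
(n(√(-249 - 11)) - 167788) + (147997 - 129559)/(123524 - 125439) = (-212/√(-249 - 11) - 167788) + (147997 - 129559)/(123524 - 125439) = (-212*(-I*√65/130) - 167788) + 18438/(-1915) = (-212*(-I*√65/130) - 167788) + 18438*(-1/1915) = (-(-106)*I*√65/65 - 167788) - 18438/1915 = (106*I*√65/65 - 167788) - 18438/1915 = (-167788 + 106*I*√65/65) - 18438/1915 = -321332458/1915 + 106*I*√65/65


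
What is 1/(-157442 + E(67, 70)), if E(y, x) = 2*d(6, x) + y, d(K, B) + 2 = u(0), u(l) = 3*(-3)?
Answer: -1/157397 ≈ -6.3534e-6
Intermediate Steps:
u(l) = -9
d(K, B) = -11 (d(K, B) = -2 - 9 = -11)
E(y, x) = -22 + y (E(y, x) = 2*(-11) + y = -22 + y)
1/(-157442 + E(67, 70)) = 1/(-157442 + (-22 + 67)) = 1/(-157442 + 45) = 1/(-157397) = -1/157397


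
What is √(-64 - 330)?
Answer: I*√394 ≈ 19.849*I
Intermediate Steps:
√(-64 - 330) = √(-394) = I*√394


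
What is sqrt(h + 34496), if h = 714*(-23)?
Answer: sqrt(18074) ≈ 134.44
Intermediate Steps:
h = -16422
sqrt(h + 34496) = sqrt(-16422 + 34496) = sqrt(18074)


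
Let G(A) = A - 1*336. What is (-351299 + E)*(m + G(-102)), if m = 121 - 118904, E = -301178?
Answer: 77788960417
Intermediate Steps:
m = -118783
G(A) = -336 + A (G(A) = A - 336 = -336 + A)
(-351299 + E)*(m + G(-102)) = (-351299 - 301178)*(-118783 + (-336 - 102)) = -652477*(-118783 - 438) = -652477*(-119221) = 77788960417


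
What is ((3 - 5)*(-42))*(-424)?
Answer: -35616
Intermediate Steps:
((3 - 5)*(-42))*(-424) = -2*(-42)*(-424) = 84*(-424) = -35616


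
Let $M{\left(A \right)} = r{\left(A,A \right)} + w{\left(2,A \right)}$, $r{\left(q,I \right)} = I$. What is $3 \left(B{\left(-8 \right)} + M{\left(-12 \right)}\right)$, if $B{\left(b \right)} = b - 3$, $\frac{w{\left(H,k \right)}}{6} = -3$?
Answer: $-123$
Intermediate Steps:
$w{\left(H,k \right)} = -18$ ($w{\left(H,k \right)} = 6 \left(-3\right) = -18$)
$B{\left(b \right)} = -3 + b$ ($B{\left(b \right)} = b - 3 = -3 + b$)
$M{\left(A \right)} = -18 + A$ ($M{\left(A \right)} = A - 18 = -18 + A$)
$3 \left(B{\left(-8 \right)} + M{\left(-12 \right)}\right) = 3 \left(\left(-3 - 8\right) - 30\right) = 3 \left(-11 - 30\right) = 3 \left(-41\right) = -123$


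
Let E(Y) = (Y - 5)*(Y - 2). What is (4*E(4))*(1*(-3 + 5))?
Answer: -16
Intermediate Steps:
E(Y) = (-5 + Y)*(-2 + Y)
(4*E(4))*(1*(-3 + 5)) = (4*(10 + 4² - 7*4))*(1*(-3 + 5)) = (4*(10 + 16 - 28))*(1*2) = (4*(-2))*2 = -8*2 = -16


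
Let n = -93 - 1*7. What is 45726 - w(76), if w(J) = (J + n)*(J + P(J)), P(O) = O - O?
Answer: 47550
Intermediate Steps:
P(O) = 0
n = -100 (n = -93 - 7 = -100)
w(J) = J*(-100 + J) (w(J) = (J - 100)*(J + 0) = (-100 + J)*J = J*(-100 + J))
45726 - w(76) = 45726 - 76*(-100 + 76) = 45726 - 76*(-24) = 45726 - 1*(-1824) = 45726 + 1824 = 47550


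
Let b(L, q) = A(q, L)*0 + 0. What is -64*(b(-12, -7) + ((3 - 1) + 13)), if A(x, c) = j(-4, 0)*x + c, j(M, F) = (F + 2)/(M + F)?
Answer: -960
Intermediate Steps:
j(M, F) = (2 + F)/(F + M)
A(x, c) = c - x/2 (A(x, c) = ((2 + 0)/(0 - 4))*x + c = (2/(-4))*x + c = (-¼*2)*x + c = -x/2 + c = c - x/2)
b(L, q) = 0 (b(L, q) = (L - q/2)*0 + 0 = 0 + 0 = 0)
-64*(b(-12, -7) + ((3 - 1) + 13)) = -64*(0 + ((3 - 1) + 13)) = -64*(0 + (2 + 13)) = -64*(0 + 15) = -64*15 = -960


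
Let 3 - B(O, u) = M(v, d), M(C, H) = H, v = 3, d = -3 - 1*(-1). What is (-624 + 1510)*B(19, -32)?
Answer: 4430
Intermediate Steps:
d = -2 (d = -3 + 1 = -2)
B(O, u) = 5 (B(O, u) = 3 - 1*(-2) = 3 + 2 = 5)
(-624 + 1510)*B(19, -32) = (-624 + 1510)*5 = 886*5 = 4430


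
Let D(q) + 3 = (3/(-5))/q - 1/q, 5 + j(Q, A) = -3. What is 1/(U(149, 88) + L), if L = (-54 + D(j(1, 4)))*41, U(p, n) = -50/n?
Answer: -220/512461 ≈ -0.00042930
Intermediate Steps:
j(Q, A) = -8 (j(Q, A) = -5 - 3 = -8)
D(q) = -3 - 8/(5*q) (D(q) = -3 + ((3/(-5))/q - 1/q) = -3 + ((3*(-1/5))/q - 1/q) = -3 + (-3/(5*q) - 1/q) = -3 - 8/(5*q))
L = -11644/5 (L = (-54 + (-3 - 8/5/(-8)))*41 = (-54 + (-3 - 8/5*(-1/8)))*41 = (-54 + (-3 + 1/5))*41 = (-54 - 14/5)*41 = -284/5*41 = -11644/5 ≈ -2328.8)
1/(U(149, 88) + L) = 1/(-50/88 - 11644/5) = 1/(-50*1/88 - 11644/5) = 1/(-25/44 - 11644/5) = 1/(-512461/220) = -220/512461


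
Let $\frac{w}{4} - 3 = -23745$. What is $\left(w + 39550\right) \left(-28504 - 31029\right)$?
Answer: $3299199794$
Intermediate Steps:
$w = -94968$ ($w = 12 + 4 \left(-23745\right) = 12 - 94980 = -94968$)
$\left(w + 39550\right) \left(-28504 - 31029\right) = \left(-94968 + 39550\right) \left(-28504 - 31029\right) = \left(-55418\right) \left(-59533\right) = 3299199794$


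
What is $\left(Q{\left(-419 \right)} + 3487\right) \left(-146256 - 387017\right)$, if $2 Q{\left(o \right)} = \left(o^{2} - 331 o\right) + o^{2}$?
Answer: $- \frac{264922027305}{2} \approx -1.3246 \cdot 10^{11}$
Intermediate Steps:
$Q{\left(o \right)} = o^{2} - \frac{331 o}{2}$ ($Q{\left(o \right)} = \frac{\left(o^{2} - 331 o\right) + o^{2}}{2} = \frac{- 331 o + 2 o^{2}}{2} = o^{2} - \frac{331 o}{2}$)
$\left(Q{\left(-419 \right)} + 3487\right) \left(-146256 - 387017\right) = \left(\frac{1}{2} \left(-419\right) \left(-331 + 2 \left(-419\right)\right) + 3487\right) \left(-146256 - 387017\right) = \left(\frac{1}{2} \left(-419\right) \left(-331 - 838\right) + 3487\right) \left(-533273\right) = \left(\frac{1}{2} \left(-419\right) \left(-1169\right) + 3487\right) \left(-533273\right) = \left(\frac{489811}{2} + 3487\right) \left(-533273\right) = \frac{496785}{2} \left(-533273\right) = - \frac{264922027305}{2}$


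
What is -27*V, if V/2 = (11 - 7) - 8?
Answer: 216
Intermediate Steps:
V = -8 (V = 2*((11 - 7) - 8) = 2*(4 - 8) = 2*(-4) = -8)
-27*V = -27*(-8) = 216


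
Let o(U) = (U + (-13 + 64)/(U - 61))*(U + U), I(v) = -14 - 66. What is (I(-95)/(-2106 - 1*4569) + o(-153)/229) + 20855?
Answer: 688896963038/32711505 ≈ 21060.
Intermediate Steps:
I(v) = -80
o(U) = 2*U*(U + 51/(-61 + U)) (o(U) = (U + 51/(-61 + U))*(2*U) = 2*U*(U + 51/(-61 + U)))
(I(-95)/(-2106 - 1*4569) + o(-153)/229) + 20855 = (-80/(-2106 - 1*4569) + (2*(-153)*(51 + (-153)**2 - 61*(-153))/(-61 - 153))/229) + 20855 = (-80/(-2106 - 4569) + (2*(-153)*(51 + 23409 + 9333)/(-214))*(1/229)) + 20855 = (-80/(-6675) + (2*(-153)*(-1/214)*32793)*(1/229)) + 20855 = (-80*(-1/6675) + (5017329/107)*(1/229)) + 20855 = (16/1335 + 5017329/24503) + 20855 = 6698526263/32711505 + 20855 = 688896963038/32711505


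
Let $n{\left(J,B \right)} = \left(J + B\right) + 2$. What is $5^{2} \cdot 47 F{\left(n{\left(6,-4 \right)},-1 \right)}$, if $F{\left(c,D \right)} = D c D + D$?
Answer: $3525$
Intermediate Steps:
$n{\left(J,B \right)} = 2 + B + J$ ($n{\left(J,B \right)} = \left(B + J\right) + 2 = 2 + B + J$)
$F{\left(c,D \right)} = D + c D^{2}$ ($F{\left(c,D \right)} = c D^{2} + D = D + c D^{2}$)
$5^{2} \cdot 47 F{\left(n{\left(6,-4 \right)},-1 \right)} = 5^{2} \cdot 47 \left(- (1 - \left(2 - 4 + 6\right))\right) = 25 \cdot 47 \left(- (1 - 4)\right) = 1175 \left(- (1 - 4)\right) = 1175 \left(\left(-1\right) \left(-3\right)\right) = 1175 \cdot 3 = 3525$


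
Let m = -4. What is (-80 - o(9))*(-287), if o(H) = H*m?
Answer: 12628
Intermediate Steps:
o(H) = -4*H (o(H) = H*(-4) = -4*H)
(-80 - o(9))*(-287) = (-80 - (-4)*9)*(-287) = (-80 - 1*(-36))*(-287) = (-80 + 36)*(-287) = -44*(-287) = 12628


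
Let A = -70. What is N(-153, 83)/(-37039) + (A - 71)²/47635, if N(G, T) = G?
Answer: 743660514/1764352765 ≈ 0.42149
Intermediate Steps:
N(-153, 83)/(-37039) + (A - 71)²/47635 = -153/(-37039) + (-70 - 71)²/47635 = -153*(-1/37039) + (-141)²*(1/47635) = 153/37039 + 19881*(1/47635) = 153/37039 + 19881/47635 = 743660514/1764352765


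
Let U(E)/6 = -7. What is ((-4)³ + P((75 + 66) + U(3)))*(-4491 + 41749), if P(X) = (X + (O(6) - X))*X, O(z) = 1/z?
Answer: -1769755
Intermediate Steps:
U(E) = -42 (U(E) = 6*(-7) = -42)
O(z) = 1/z
P(X) = X/6 (P(X) = (X + (1/6 - X))*X = (X + (⅙ - X))*X = X/6)
((-4)³ + P((75 + 66) + U(3)))*(-4491 + 41749) = ((-4)³ + ((75 + 66) - 42)/6)*(-4491 + 41749) = (-64 + (141 - 42)/6)*37258 = (-64 + (⅙)*99)*37258 = (-64 + 33/2)*37258 = -95/2*37258 = -1769755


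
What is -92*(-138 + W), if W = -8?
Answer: 13432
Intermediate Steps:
-92*(-138 + W) = -92*(-138 - 8) = -92*(-146) = 13432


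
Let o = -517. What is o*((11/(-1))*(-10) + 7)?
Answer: -60489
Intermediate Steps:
o*((11/(-1))*(-10) + 7) = -517*((11/(-1))*(-10) + 7) = -517*((11*(-1))*(-10) + 7) = -517*(-11*(-10) + 7) = -517*(110 + 7) = -517*117 = -60489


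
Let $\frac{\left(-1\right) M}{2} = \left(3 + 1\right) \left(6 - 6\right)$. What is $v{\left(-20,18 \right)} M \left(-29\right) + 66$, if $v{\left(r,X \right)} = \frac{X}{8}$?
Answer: $66$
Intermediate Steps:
$v{\left(r,X \right)} = \frac{X}{8}$ ($v{\left(r,X \right)} = X \frac{1}{8} = \frac{X}{8}$)
$M = 0$ ($M = - 2 \left(3 + 1\right) \left(6 - 6\right) = - 2 \cdot 4 \cdot 0 = \left(-2\right) 0 = 0$)
$v{\left(-20,18 \right)} M \left(-29\right) + 66 = \frac{1}{8} \cdot 18 \cdot 0 \left(-29\right) + 66 = \frac{9}{4} \cdot 0 + 66 = 0 + 66 = 66$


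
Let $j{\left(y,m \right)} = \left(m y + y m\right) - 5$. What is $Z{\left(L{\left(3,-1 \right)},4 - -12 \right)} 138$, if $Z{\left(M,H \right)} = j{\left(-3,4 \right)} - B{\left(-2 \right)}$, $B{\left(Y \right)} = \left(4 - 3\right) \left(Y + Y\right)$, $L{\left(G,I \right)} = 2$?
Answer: $-3450$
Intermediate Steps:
$B{\left(Y \right)} = 2 Y$ ($B{\left(Y \right)} = 1 \cdot 2 Y = 2 Y$)
$j{\left(y,m \right)} = -5 + 2 m y$ ($j{\left(y,m \right)} = \left(m y + m y\right) - 5 = 2 m y - 5 = -5 + 2 m y$)
$Z{\left(M,H \right)} = -25$ ($Z{\left(M,H \right)} = \left(-5 + 2 \cdot 4 \left(-3\right)\right) - 2 \left(-2\right) = \left(-5 - 24\right) - -4 = -29 + 4 = -25$)
$Z{\left(L{\left(3,-1 \right)},4 - -12 \right)} 138 = \left(-25\right) 138 = -3450$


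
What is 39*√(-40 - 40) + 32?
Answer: 32 + 156*I*√5 ≈ 32.0 + 348.83*I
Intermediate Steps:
39*√(-40 - 40) + 32 = 39*√(-80) + 32 = 39*(4*I*√5) + 32 = 156*I*√5 + 32 = 32 + 156*I*√5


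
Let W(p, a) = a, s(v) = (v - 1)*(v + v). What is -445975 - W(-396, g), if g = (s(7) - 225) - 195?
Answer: -445639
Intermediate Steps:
s(v) = 2*v*(-1 + v) (s(v) = (-1 + v)*(2*v) = 2*v*(-1 + v))
g = -336 (g = (2*7*(-1 + 7) - 225) - 195 = (2*7*6 - 225) - 195 = (84 - 225) - 195 = -141 - 195 = -336)
-445975 - W(-396, g) = -445975 - 1*(-336) = -445975 + 336 = -445639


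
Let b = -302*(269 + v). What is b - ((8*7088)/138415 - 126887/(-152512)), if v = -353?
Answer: 535490961936087/21109948480 ≈ 25367.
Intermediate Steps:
b = 25368 (b = -302*(269 - 353) = -302*(-84) = 25368)
b - ((8*7088)/138415 - 126887/(-152512)) = 25368 - ((8*7088)/138415 - 126887/(-152512)) = 25368 - (56704*(1/138415) - 126887*(-1/152512)) = 25368 - (56704/138415 + 126887/152512) = 25368 - 1*26211104553/21109948480 = 25368 - 26211104553/21109948480 = 535490961936087/21109948480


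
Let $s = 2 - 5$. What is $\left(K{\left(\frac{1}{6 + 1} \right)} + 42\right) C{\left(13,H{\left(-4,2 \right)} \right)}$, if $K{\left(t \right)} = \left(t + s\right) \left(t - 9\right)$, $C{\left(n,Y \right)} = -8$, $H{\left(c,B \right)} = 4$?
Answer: $- \frac{26384}{49} \approx -538.45$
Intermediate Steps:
$s = -3$
$K{\left(t \right)} = \left(-9 + t\right) \left(-3 + t\right)$ ($K{\left(t \right)} = \left(t - 3\right) \left(t - 9\right) = \left(-3 + t\right) \left(-9 + t\right) = \left(-9 + t\right) \left(-3 + t\right)$)
$\left(K{\left(\frac{1}{6 + 1} \right)} + 42\right) C{\left(13,H{\left(-4,2 \right)} \right)} = \left(\left(27 + \left(\frac{1}{6 + 1}\right)^{2} - \frac{12}{6 + 1}\right) + 42\right) \left(-8\right) = \left(\left(27 + \left(\frac{1}{7}\right)^{2} - \frac{12}{7}\right) + 42\right) \left(-8\right) = \left(\left(27 + \frac{1}{49} - \frac{12}{7}\right) + 42\right) \left(-8\right) = \left(\frac{1240}{49} + 42\right) \left(-8\right) = \frac{3298}{49} \left(-8\right) = - \frac{26384}{49}$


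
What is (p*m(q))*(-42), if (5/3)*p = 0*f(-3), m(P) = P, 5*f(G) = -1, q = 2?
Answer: 0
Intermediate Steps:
f(G) = -⅕ (f(G) = (⅕)*(-1) = -⅕)
p = 0 (p = 3*(0*(-⅕))/5 = (⅗)*0 = 0)
(p*m(q))*(-42) = (0*2)*(-42) = 0*(-42) = 0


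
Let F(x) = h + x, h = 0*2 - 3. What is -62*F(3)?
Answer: 0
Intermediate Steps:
h = -3 (h = 0 - 3 = -3)
F(x) = -3 + x
-62*F(3) = -62*(-3 + 3) = -62*0 = 0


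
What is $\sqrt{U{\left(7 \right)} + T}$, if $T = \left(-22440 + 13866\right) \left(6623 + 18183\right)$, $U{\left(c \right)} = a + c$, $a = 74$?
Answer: $i \sqrt{212686563} \approx 14584.0 i$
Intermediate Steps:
$U{\left(c \right)} = 74 + c$
$T = -212686644$ ($T = \left(-8574\right) 24806 = -212686644$)
$\sqrt{U{\left(7 \right)} + T} = \sqrt{\left(74 + 7\right) - 212686644} = \sqrt{81 - 212686644} = \sqrt{-212686563} = i \sqrt{212686563}$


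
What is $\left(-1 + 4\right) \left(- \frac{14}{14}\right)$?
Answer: $-3$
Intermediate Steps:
$\left(-1 + 4\right) \left(- \frac{14}{14}\right) = 3 \left(\left(-14\right) \frac{1}{14}\right) = 3 \left(-1\right) = -3$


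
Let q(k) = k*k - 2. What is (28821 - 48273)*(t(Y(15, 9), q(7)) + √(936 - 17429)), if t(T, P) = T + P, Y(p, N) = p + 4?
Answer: -1283832 - 19452*I*√16493 ≈ -1.2838e+6 - 2.4981e+6*I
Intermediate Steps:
Y(p, N) = 4 + p
q(k) = -2 + k² (q(k) = k² - 2 = -2 + k²)
t(T, P) = P + T
(28821 - 48273)*(t(Y(15, 9), q(7)) + √(936 - 17429)) = (28821 - 48273)*(((-2 + 7²) + (4 + 15)) + √(936 - 17429)) = -19452*(((-2 + 49) + 19) + √(-16493)) = -19452*((47 + 19) + I*√16493) = -19452*(66 + I*√16493) = -1283832 - 19452*I*√16493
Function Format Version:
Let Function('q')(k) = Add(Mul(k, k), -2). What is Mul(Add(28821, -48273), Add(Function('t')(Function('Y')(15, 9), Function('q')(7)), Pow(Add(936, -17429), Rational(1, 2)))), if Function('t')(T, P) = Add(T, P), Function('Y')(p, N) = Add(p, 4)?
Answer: Add(-1283832, Mul(-19452, I, Pow(16493, Rational(1, 2)))) ≈ Add(-1.2838e+6, Mul(-2.4981e+6, I))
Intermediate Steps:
Function('Y')(p, N) = Add(4, p)
Function('q')(k) = Add(-2, Pow(k, 2)) (Function('q')(k) = Add(Pow(k, 2), -2) = Add(-2, Pow(k, 2)))
Function('t')(T, P) = Add(P, T)
Mul(Add(28821, -48273), Add(Function('t')(Function('Y')(15, 9), Function('q')(7)), Pow(Add(936, -17429), Rational(1, 2)))) = Mul(Add(28821, -48273), Add(Add(Add(-2, Pow(7, 2)), Add(4, 15)), Pow(Add(936, -17429), Rational(1, 2)))) = Mul(-19452, Add(Add(Add(-2, 49), 19), Pow(-16493, Rational(1, 2)))) = Mul(-19452, Add(Add(47, 19), Mul(I, Pow(16493, Rational(1, 2))))) = Mul(-19452, Add(66, Mul(I, Pow(16493, Rational(1, 2))))) = Add(-1283832, Mul(-19452, I, Pow(16493, Rational(1, 2))))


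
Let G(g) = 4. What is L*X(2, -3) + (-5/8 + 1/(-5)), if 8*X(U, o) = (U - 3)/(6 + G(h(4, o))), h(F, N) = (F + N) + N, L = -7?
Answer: -59/80 ≈ -0.73750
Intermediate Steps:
h(F, N) = F + 2*N
X(U, o) = -3/80 + U/80 (X(U, o) = ((U - 3)/(6 + 4))/8 = ((-3 + U)/10)/8 = ((-3 + U)*(⅒))/8 = (-3/10 + U/10)/8 = -3/80 + U/80)
L*X(2, -3) + (-5/8 + 1/(-5)) = -7*(-3/80 + (1/80)*2) + (-5/8 + 1/(-5)) = -7*(-3/80 + 1/40) + (-5*⅛ + 1*(-⅕)) = -7*(-1/80) + (-5/8 - ⅕) = 7/80 - 33/40 = -59/80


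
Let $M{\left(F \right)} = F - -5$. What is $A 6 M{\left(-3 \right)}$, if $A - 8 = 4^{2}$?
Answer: $288$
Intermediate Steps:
$M{\left(F \right)} = 5 + F$ ($M{\left(F \right)} = F + 5 = 5 + F$)
$A = 24$ ($A = 8 + 4^{2} = 8 + 16 = 24$)
$A 6 M{\left(-3 \right)} = 24 \cdot 6 \left(5 - 3\right) = 144 \cdot 2 = 288$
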